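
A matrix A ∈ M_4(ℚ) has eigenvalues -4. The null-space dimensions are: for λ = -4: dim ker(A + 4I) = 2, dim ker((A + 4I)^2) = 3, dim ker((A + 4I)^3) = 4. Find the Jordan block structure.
Jordan blocks: (-4, 3), (-4, 1)

λ = -4: successive nullity increments [2, 1, 1] count blocks of size ≥ k; block sizes are [3, 1].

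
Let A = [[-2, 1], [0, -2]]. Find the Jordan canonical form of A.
The characteristic polynomial is det(xI - A) = (x + 2)^2, so the eigenvalues are -2 (algebraic multiplicity 2).

For λ = -2: rank(A + 2I) = 1, rank((A + 2I)^2) = 0. The eigenspace has dimension 2 - 1 = 1, so there is 1 Jordan block; the rank sequence gives block sizes [2].

Assembling the blocks gives the Jordan form J above.

J = [[-2, 1], [0, -2]]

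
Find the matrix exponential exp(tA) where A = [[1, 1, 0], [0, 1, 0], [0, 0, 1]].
A has Jordan form J = [[1, 1, 0], [0, 1, 0], [0, 0, 1]] with A = PJP^{-1}, so e^{tA} = P e^{tJ} P^{-1}.

For a Jordan block J_k(λ), e^{tJ_k(λ)} = e^{λt} · (I + tN + t^2 N^2/2! + ... + t^{k-1} N^{k-1}/(k-1)!) where N is the nilpotent superdiagonal part.

Assembling the blocks and conjugating back gives the entries of e^{tA} as shown above.

e^{tA} = [[e^{t}, t*e^{t}, 0], [0, e^{t}, 0], [0, 0, e^{t}]]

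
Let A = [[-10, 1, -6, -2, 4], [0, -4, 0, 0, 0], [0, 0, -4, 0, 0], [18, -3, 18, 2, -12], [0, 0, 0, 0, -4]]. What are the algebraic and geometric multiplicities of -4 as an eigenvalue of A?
The characteristic polynomial is (x + 4)^5, so the factor x + 4 appears with exponent 5: the algebraic multiplicity is 5.

rank(A + 4I) = 1, so the eigenspace has dimension 5 - 1 = 4: the geometric multiplicity is 4.

Since 4 < 5, A is not diagonalizable.

algebraic multiplicity 5, geometric multiplicity 4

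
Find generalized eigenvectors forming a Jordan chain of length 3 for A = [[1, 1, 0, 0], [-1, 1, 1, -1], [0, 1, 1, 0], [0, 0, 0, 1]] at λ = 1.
v_1 = [[0, 0, 1, 0]]^T, v_2 = [[0, 1, 0, 0]]^T, v_3 = [[1, 0, 1, 0]]^T

We seek v_1 ∈ ker((A - I)^3) \ ker((A - I)^2), then set v_{i+1} = (A - I) v_i.

One such chain is v_1 = [[0, 0, 1, 0]]^T, v_2 = [[0, 1, 0, 0]]^T, v_3 = [[1, 0, 1, 0]]^T. Check: (A - I) v_3 = [[0, 0, 0, 0]]^T = 0.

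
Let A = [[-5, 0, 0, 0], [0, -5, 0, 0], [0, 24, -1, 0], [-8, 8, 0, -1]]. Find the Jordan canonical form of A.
J = [[-5, 0, 0, 0], [0, -5, 0, 0], [0, 0, -1, 0], [0, 0, 0, -1]]

The characteristic polynomial is det(xI - A) = (x + 1)^2(x + 5)^2, so the eigenvalues are -5 (algebraic multiplicity 2), -1 (algebraic multiplicity 2).

For λ = -5: rank(A + 5I) = 2. The eigenspace has dimension 4 - 2 = 2, so there are 2 Jordan blocks; the rank sequence gives block sizes [1, 1].

For λ = -1: rank(A + I) = 2. The eigenspace has dimension 4 - 2 = 2, so there are 2 Jordan blocks; the rank sequence gives block sizes [1, 1].

Assembling the blocks gives the Jordan form J above.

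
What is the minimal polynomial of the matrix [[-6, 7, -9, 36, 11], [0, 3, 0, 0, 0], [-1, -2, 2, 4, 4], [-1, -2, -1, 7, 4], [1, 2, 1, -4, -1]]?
m_A(x) = (x - 3)(x + 2)^2

The characteristic polynomial factors as (x - 3)^3(x + 2)^2. The minimal polynomial is ∏(x - λ)^{k_λ} where k_λ is the size of the largest Jordan block at λ.

For λ = -2: rank(A + 2I) = 4, and the largest Jordan block has size 2 (the smallest k with rank((A + 2I)^k) = rank((A + 2I)^(k+1))).
For λ = 3: rank(A - 3I) = 2, and the largest Jordan block has size 1 (the smallest k with rank((A - 3I)^k) = rank((A - 3I)^(k+1))).

So m_A(x) = (x - 3)(x + 2)^2.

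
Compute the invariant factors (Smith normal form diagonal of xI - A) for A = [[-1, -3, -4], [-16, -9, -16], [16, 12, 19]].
The Jordan structure of A has elementary divisors (x - 3)^2, (x - 3). Arranging the block sizes at each eigenvalue in decreasing order and taking row products gives the invariant factors.

Invariant factors (smallest first, each dividing the next): x - 3, (x - 3)^2.

Check: the last factor (x - 3)^2 is the minimal polynomial, and the product (x - 3)^3 is the characteristic polynomial.

x - 3, (x - 3)^2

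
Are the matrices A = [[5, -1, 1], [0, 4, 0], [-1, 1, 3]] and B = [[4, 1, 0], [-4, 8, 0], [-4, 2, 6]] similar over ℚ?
trace(A) = 12 but trace(B) = 18. The trace is a similarity invariant, so A and B are not similar.

No.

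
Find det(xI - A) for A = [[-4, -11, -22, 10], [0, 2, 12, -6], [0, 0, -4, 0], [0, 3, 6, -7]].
χ_A(x) = (x + 1)(x + 4)^3

xI - A = [[x + 4, 11, 22, -10], [0, x - 2, -12, 6], [0, 0, x + 4, 0], [0, -3, -6, x + 7]].

Expanding det(xI - A) along the first row:
det(xI - A) = + (x + 4)·det([[x - 2, -12, 6], [0, x + 4, 0], [-3, -6, x + 7]]) - (11)·det([[0, -12, 6], [0, x + 4, 0], [0, -6, x + 7]]) + (22)·det([[0, x - 2, 6], [0, 0, 0], [0, -3, x + 7]]) - (-10)·det([[0, x - 2, -12], [0, 0, x + 4], [0, -3, -6]]).

Evaluating gives χ_A(x) = x^4 + 13x^3 + 60x^2 + 112x + 64 = (x + 1)(x + 4)^3.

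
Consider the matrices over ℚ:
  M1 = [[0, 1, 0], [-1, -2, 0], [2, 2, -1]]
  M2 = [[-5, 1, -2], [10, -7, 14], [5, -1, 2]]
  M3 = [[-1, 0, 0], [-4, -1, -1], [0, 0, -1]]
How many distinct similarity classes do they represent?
Characteristic polynomials: χ_{M1} = (x + 1)^3, χ_{M2} = x(x + 5)^2, χ_{M3} = (x + 1)^3.

{M1, M3}: invariant factors x + 1, (x + 1)^2.

{M2}: invariant factors x(x + 5)^2.

Matrices are similar if and only if their invariant-factor lists agree; the partition into similarity classes is {M1, M3}, {M2}.

2 classes: {M1, M3}, {M2}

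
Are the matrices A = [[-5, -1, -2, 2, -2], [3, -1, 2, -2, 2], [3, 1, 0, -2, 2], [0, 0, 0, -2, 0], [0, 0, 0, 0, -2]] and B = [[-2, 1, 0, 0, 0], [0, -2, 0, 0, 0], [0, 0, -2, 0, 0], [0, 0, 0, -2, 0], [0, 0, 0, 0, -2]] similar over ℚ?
Yes.

Two matrices over a field are similar if and only if they have the same invariant factors.

Both A and B have characteristic polynomial (x + 2)^5 and minimal polynomial (x + 2)^2. Computing further, both have invariant factors x + 2, x + 2, x + 2, (x + 2)^2. Hence A and B are similar.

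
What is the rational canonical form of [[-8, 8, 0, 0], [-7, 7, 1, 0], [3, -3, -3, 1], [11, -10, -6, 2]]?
R = [[0, 0, 0, 8], [1, 0, 0, -4], [0, 1, 0, -4], [0, 0, 1, -2]]

The invariant factors of A (the non-unit diagonal entries of the Smith normal form of xI - A over ℚ[x]) are (x + 2)(x^3 + 4x - 4), each dividing the next. The characteristic polynomial is their product, (x + 2)(x^3 + 4x - 4).

The rational canonical form is the block-diagonal matrix of companion matrices C(f_i):
R = [[0, 0, 0, 8], [1, 0, 0, -4], [0, 1, 0, -4], [0, 0, 1, -2]].

Note the characteristic polynomial does not split into linear factors over ℚ, so A has no Jordan form over ℚ; the rational canonical form exists over any field.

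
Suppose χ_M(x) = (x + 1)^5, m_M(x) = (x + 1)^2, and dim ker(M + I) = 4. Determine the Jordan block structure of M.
λ = -1: algebraic multiplicity 5 (exponent in χ_M), largest block size 2 (exponent in m_M), 4 blocks (geometric multiplicity). These force block sizes [2, 1, 1, 1].

Jordan blocks: (-1, 2), (-1, 1), (-1, 1), (-1, 1)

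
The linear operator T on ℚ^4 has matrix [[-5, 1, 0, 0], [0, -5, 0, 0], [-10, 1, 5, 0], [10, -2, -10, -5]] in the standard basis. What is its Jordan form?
The characteristic polynomial is det(xI - A) = (x - 5)(x + 5)^3, so the eigenvalues are -5 (algebraic multiplicity 3), 5 (algebraic multiplicity 1).

For λ = -5: rank(A + 5I) = 2, rank((A + 5I)^2) = 1. The eigenspace has dimension 4 - 2 = 2, so there are 2 Jordan blocks; the rank sequence gives block sizes [2, 1].

For λ = 5: algebraic multiplicity 1 gives one 1×1 block.

Assembling the blocks gives the Jordan form J above.

J = [[-5, 1, 0, 0], [0, -5, 0, 0], [0, 0, -5, 0], [0, 0, 0, 5]]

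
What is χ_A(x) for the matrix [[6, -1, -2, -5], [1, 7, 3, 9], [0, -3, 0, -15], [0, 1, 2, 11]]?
χ_A(x) = (x - 6)^4

xI - A = [[x - 6, 1, 2, 5], [-1, x - 7, -3, -9], [0, 3, x, 15], [0, -1, -2, x - 11]].

Expanding det(xI - A) along the first row:
det(xI - A) = + (x - 6)·det([[x - 7, -3, -9], [3, x, 15], [-1, -2, x - 11]]) - (1)·det([[-1, -3, -9], [0, x, 15], [0, -2, x - 11]]) + (2)·det([[-1, x - 7, -9], [0, 3, 15], [0, -1, x - 11]]) - (5)·det([[-1, x - 7, -3], [0, 3, x], [0, -1, -2]]).

Evaluating gives χ_A(x) = x^4 - 24x^3 + 216x^2 - 864x + 1296 = (x - 6)^4.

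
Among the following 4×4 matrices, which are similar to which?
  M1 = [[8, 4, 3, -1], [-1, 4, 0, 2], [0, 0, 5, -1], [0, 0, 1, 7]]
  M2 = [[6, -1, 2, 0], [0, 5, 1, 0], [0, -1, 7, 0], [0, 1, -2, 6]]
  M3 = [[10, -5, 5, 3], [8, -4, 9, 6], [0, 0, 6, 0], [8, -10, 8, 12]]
Characteristic polynomials: χ_{M1} = (x - 6)^4, χ_{M2} = (x - 6)^4, χ_{M3} = (x - 6)^4.

{M1, M2, M3}: invariant factors x - 6, (x - 6)^3.

Matrices are similar if and only if their invariant-factor lists agree; the partition into similarity classes is {M1, M2, M3}.

1 class: {M1, M2, M3}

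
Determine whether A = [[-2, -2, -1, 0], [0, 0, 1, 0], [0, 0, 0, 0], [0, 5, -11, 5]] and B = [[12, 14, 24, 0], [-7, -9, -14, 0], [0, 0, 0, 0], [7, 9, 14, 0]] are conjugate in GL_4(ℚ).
Both have characteristic polynomial x^2(x - 5)(x + 2), but the minimal polynomial of A is x^2(x - 5)(x + 2) while the minimal polynomial of B is x(x - 5)(x + 2). The minimal polynomial is a similarity invariant, so A and B are not similar.

No.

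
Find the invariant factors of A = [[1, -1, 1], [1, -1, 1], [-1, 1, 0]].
x^3

The Jordan structure of A has elementary divisors x^3. Arranging the block sizes at each eigenvalue in decreasing order and taking row products gives the invariant factors.

Invariant factors (smallest first, each dividing the next): x^3.

Check: the last factor x^3 is the minimal polynomial, and the product x^3 is the characteristic polynomial.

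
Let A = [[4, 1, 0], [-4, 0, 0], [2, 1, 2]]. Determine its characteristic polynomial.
χ_A(x) = (x - 2)^3

xI - A = [[x - 4, -1, 0], [4, x, 0], [-2, -1, x - 2]].

Expanding det(xI - A) along the first row:
det(xI - A) = + (x - 4)·det([[x, 0], [-1, x - 2]]) - (-1)·det([[4, 0], [-2, x - 2]]) + (0)·det([[4, x], [-2, -1]]).

Evaluating gives χ_A(x) = x^3 - 6x^2 + 12x - 8 = (x - 2)^3.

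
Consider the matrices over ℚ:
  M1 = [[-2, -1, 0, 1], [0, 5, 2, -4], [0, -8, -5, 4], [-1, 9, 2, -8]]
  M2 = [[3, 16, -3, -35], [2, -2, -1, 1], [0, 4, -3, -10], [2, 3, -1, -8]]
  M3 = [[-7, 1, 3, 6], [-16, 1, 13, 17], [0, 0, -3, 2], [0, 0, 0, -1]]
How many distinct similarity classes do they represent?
2 classes: {M1}, {M2, M3}

Characteristic polynomials: χ_{M1} = (x + 1)(x + 3)^3, χ_{M2} = (x + 1)(x + 3)^3, χ_{M3} = (x + 1)(x + 3)^3.

{M1}: invariant factors x + 3, (x + 1)(x + 3)^2.

{M2, M3}: invariant factors (x + 1)(x + 3)^3.

Matrices are similar if and only if their invariant-factor lists agree; the partition into similarity classes is {M1}, {M2, M3}.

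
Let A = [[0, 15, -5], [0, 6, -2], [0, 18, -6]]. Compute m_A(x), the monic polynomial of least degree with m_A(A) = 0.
The characteristic polynomial factors as x^3. The minimal polynomial is ∏(x - λ)^{k_λ} where k_λ is the size of the largest Jordan block at λ.

For λ = 0: rank(A) = 1, and the largest Jordan block has size 2 (the smallest k with rank(A^k) = rank(A^(k+1))).

So m_A(x) = x^2.

m_A(x) = x^2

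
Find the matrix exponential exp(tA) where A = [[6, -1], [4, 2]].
e^{tA} = [[(2*t + 1)*e^{4*t}, -t*e^{4*t}], [4*t*e^{4*t}, (1 - 2*t)*e^{4*t}]]

A has Jordan form J = [[4, 1], [0, 4]] with A = PJP^{-1}, so e^{tA} = P e^{tJ} P^{-1}.

For a Jordan block J_k(λ), e^{tJ_k(λ)} = e^{λt} · (I + tN + t^2 N^2/2! + ... + t^{k-1} N^{k-1}/(k-1)!) where N is the nilpotent superdiagonal part.

Assembling the blocks and conjugating back gives the entries of e^{tA} as shown above.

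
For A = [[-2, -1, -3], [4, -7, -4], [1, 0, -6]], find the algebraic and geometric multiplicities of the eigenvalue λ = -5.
The characteristic polynomial is (x + 5)^3, so the factor x + 5 appears with exponent 3: the algebraic multiplicity is 3.

rank(A + 5I) = 2, so the eigenspace has dimension 3 - 2 = 1: the geometric multiplicity is 1.

Since 1 < 3, A is not diagonalizable.

algebraic multiplicity 3, geometric multiplicity 1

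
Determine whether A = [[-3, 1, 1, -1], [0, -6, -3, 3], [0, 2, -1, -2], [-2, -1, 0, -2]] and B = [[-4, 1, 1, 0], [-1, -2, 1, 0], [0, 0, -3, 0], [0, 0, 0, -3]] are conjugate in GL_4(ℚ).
No.

Both have characteristic polynomial (x + 3)^4, but the minimal polynomial of A is (x + 3)^3 while the minimal polynomial of B is (x + 3)^2. The minimal polynomial is a similarity invariant, so A and B are not similar.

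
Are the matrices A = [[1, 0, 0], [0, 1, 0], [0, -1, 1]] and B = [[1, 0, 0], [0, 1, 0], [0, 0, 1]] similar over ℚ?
No.

Both have characteristic polynomial (x - 1)^3, but the minimal polynomial of A is (x - 1)^2 while the minimal polynomial of B is x - 1. The minimal polynomial is a similarity invariant, so A and B are not similar.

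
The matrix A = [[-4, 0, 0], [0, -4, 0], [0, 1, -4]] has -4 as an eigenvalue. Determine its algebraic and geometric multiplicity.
algebraic multiplicity 3, geometric multiplicity 2

The characteristic polynomial is (x + 4)^3, so the factor x + 4 appears with exponent 3: the algebraic multiplicity is 3.

rank(A + 4I) = 1, so the eigenspace has dimension 3 - 1 = 2: the geometric multiplicity is 2.

Since 2 < 3, A is not diagonalizable.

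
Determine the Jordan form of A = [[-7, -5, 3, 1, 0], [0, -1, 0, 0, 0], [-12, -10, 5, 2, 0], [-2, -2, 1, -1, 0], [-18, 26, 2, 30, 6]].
J = [[-1, 1, 0, 0, 0], [0, -1, 1, 0, 0], [0, 0, -1, 0, 0], [0, 0, 0, -1, 0], [0, 0, 0, 0, 6]]

The characteristic polynomial is det(xI - A) = (x - 6)(x + 1)^4, so the eigenvalues are -1 (algebraic multiplicity 4), 6 (algebraic multiplicity 1).

For λ = -1: rank(A + I) = 3, rank((A + I)^2) = 2, rank((A + I)^3) = 1. The eigenspace has dimension 5 - 3 = 2, so there are 2 Jordan blocks; the rank sequence gives block sizes [3, 1].

For λ = 6: algebraic multiplicity 1 gives one 1×1 block.

Assembling the blocks gives the Jordan form J above.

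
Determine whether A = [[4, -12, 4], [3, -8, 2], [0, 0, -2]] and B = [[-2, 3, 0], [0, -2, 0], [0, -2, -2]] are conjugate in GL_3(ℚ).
Two matrices over a field are similar if and only if they have the same invariant factors.

Both A and B have characteristic polynomial (x + 2)^3 and minimal polynomial (x + 2)^2. Computing further, both have invariant factors x + 2, (x + 2)^2. Hence A and B are similar.

Yes.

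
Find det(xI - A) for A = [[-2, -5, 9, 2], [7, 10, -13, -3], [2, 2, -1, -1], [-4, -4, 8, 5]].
xI - A = [[x + 2, 5, -9, -2], [-7, x - 10, 13, 3], [-2, -2, x + 1, 1], [4, 4, -8, x - 5]].

Expanding det(xI - A) along the first row:
det(xI - A) = + (x + 2)·det([[x - 10, 13, 3], [-2, x + 1, 1], [4, -8, x - 5]]) - (5)·det([[-7, 13, 3], [-2, x + 1, 1], [4, -8, x - 5]]) + (-9)·det([[-7, x - 10, 3], [-2, -2, 1], [4, 4, x - 5]]) - (-2)·det([[-7, x - 10, 13], [-2, -2, x + 1], [4, 4, -8]]).

Evaluating gives χ_A(x) = x^4 - 12x^3 + 54x^2 - 108x + 81 = (x - 3)^4.

χ_A(x) = (x - 3)^4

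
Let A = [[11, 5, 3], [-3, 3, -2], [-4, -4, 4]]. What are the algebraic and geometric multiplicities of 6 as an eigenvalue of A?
The characteristic polynomial is (x - 6)^3, so the factor x - 6 appears with exponent 3: the algebraic multiplicity is 3.

rank(A - 6I) = 2, so the eigenspace has dimension 3 - 2 = 1: the geometric multiplicity is 1.

Since 1 < 3, A is not diagonalizable.

algebraic multiplicity 3, geometric multiplicity 1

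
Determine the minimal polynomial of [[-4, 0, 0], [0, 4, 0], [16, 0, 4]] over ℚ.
m_A(x) = (x - 4)(x + 4)

The characteristic polynomial factors as (x - 4)^2(x + 4). The minimal polynomial is ∏(x - λ)^{k_λ} where k_λ is the size of the largest Jordan block at λ.

For λ = -4: rank(A + 4I) = 2, and the largest Jordan block has size 1 (the smallest k with rank((A + 4I)^k) = rank((A + 4I)^(k+1))).
For λ = 4: rank(A - 4I) = 1, and the largest Jordan block has size 1 (the smallest k with rank((A - 4I)^k) = rank((A - 4I)^(k+1))).

So m_A(x) = (x - 4)(x + 4).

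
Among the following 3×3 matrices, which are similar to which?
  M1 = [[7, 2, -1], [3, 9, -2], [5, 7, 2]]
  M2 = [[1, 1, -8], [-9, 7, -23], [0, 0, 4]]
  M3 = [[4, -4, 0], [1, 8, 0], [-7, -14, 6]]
3 classes: {M1}, {M2}, {M3}

Characteristic polynomials: χ_{M1} = (x - 6)^3, χ_{M2} = (x - 4)^3, χ_{M3} = (x - 6)^3.

{M1}: invariant factors (x - 6)^3.

{M2}: invariant factors (x - 4)^3.

{M3}: invariant factors x - 6, (x - 6)^2.

Matrices are similar if and only if their invariant-factor lists agree; the partition into similarity classes is {M1}, {M2}, {M3}.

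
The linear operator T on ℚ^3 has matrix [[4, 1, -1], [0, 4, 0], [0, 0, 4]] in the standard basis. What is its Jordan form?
The characteristic polynomial is det(xI - A) = (x - 4)^3, so the eigenvalues are 4 (algebraic multiplicity 3).

For λ = 4: rank(A - 4I) = 1, rank((A - 4I)^2) = 0. The eigenspace has dimension 3 - 1 = 2, so there are 2 Jordan blocks; the rank sequence gives block sizes [2, 1].

Assembling the blocks gives the Jordan form J above.

J = [[4, 1, 0], [0, 4, 0], [0, 0, 4]]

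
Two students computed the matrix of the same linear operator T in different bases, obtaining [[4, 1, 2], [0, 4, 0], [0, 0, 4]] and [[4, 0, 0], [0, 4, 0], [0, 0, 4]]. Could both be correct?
No.

Both have characteristic polynomial (x - 4)^3, but the minimal polynomial of A is (x - 4)^2 while the minimal polynomial of B is x - 4. The minimal polynomial is a similarity invariant, so A and B are not similar.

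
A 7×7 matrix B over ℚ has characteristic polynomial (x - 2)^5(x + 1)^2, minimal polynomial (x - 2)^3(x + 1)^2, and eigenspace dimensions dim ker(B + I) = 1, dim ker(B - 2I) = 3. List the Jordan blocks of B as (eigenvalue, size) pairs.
Jordan blocks: (-1, 2), (2, 3), (2, 1), (2, 1)

λ = -1: algebraic multiplicity 2 (exponent in χ_B), largest block size 2 (exponent in m_B), 1 block (geometric multiplicity). This forces block sizes [2].
λ = 2: algebraic multiplicity 5 (exponent in χ_B), largest block size 3 (exponent in m_B), 3 blocks (geometric multiplicity). These force block sizes [3, 1, 1].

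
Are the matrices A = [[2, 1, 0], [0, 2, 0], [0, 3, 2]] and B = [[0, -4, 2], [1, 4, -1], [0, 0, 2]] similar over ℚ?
Two matrices over a field are similar if and only if they have the same invariant factors.

Both A and B have characteristic polynomial (x - 2)^3 and minimal polynomial (x - 2)^2. Computing further, both have invariant factors x - 2, (x - 2)^2. Hence A and B are similar.

Yes.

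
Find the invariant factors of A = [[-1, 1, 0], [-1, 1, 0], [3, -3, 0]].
The Jordan structure of A has elementary divisors x^2, x. Arranging the block sizes at each eigenvalue in decreasing order and taking row products gives the invariant factors.

Invariant factors (smallest first, each dividing the next): x, x^2.

Check: the last factor x^2 is the minimal polynomial, and the product x^3 is the characteristic polynomial.

x, x^2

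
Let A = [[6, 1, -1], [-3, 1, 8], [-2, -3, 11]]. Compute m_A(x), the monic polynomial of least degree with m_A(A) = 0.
The characteristic polynomial factors as (x - 6)^3. The minimal polynomial is ∏(x - λ)^{k_λ} where k_λ is the size of the largest Jordan block at λ.

For λ = 6: rank(A - 6I) = 2, and the largest Jordan block has size 3 (the smallest k with rank((A - 6I)^k) = rank((A - 6I)^(k+1))).

So m_A(x) = (x - 6)^3.

m_A(x) = (x - 6)^3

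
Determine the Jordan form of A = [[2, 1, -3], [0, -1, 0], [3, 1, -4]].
The characteristic polynomial is det(xI - A) = (x + 1)^3, so the eigenvalues are -1 (algebraic multiplicity 3).

For λ = -1: rank(A + I) = 1, rank((A + I)^2) = 0. The eigenspace has dimension 3 - 1 = 2, so there are 2 Jordan blocks; the rank sequence gives block sizes [2, 1].

Assembling the blocks gives the Jordan form J above.

J = [[-1, 1, 0], [0, -1, 0], [0, 0, -1]]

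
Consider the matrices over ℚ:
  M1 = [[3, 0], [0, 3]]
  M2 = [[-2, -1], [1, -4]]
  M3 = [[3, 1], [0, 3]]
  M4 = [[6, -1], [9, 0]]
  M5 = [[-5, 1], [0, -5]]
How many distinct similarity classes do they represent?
Characteristic polynomials: χ_{M1} = (x - 3)^2, χ_{M2} = (x + 3)^2, χ_{M3} = (x - 3)^2, χ_{M4} = (x - 3)^2, χ_{M5} = (x + 5)^2.

{M1}: invariant factors x - 3, x - 3.

{M2}: invariant factors (x + 3)^2.

{M3, M4}: invariant factors (x - 3)^2.

{M5}: invariant factors (x + 5)^2.

Matrices are similar if and only if their invariant-factor lists agree; the partition into similarity classes is {M1}, {M2}, {M3, M4}, {M5}.

4 classes: {M1}, {M2}, {M3, M4}, {M5}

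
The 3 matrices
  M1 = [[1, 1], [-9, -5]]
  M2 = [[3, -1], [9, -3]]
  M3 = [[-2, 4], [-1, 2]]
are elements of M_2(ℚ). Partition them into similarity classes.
Characteristic polynomials: χ_{M1} = (x + 2)^2, χ_{M2} = x^2, χ_{M3} = x^2.

{M1}: invariant factors (x + 2)^2.

{M2, M3}: invariant factors x^2.

Matrices are similar if and only if their invariant-factor lists agree; the partition into similarity classes is {M1}, {M2, M3}.

2 classes: {M1}, {M2, M3}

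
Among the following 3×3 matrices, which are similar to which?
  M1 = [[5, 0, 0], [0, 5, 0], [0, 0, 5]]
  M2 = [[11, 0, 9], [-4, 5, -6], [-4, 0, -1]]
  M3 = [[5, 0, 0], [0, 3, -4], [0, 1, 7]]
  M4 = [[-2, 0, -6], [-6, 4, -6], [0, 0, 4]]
3 classes: {M1}, {M2, M3}, {M4}

Characteristic polynomials: χ_{M1} = (x - 5)^3, χ_{M2} = (x - 5)^3, χ_{M3} = (x - 5)^3, χ_{M4} = (x - 4)^2(x + 2).

{M1}: invariant factors x - 5, x - 5, x - 5.

{M2, M3}: invariant factors x - 5, (x - 5)^2.

{M4}: invariant factors x - 4, (x - 4)(x + 2).

Matrices are similar if and only if their invariant-factor lists agree; the partition into similarity classes is {M1}, {M2, M3}, {M4}.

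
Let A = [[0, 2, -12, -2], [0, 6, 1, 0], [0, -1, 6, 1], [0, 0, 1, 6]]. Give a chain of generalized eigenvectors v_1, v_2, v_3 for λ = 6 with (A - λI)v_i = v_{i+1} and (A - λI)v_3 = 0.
We seek v_1 ∈ ker((A - 6I)^3) \ ker((A - 6I)^2), then set v_{i+1} = (A - 6I) v_i.

One such chain is v_1 = [[0, 0, 0, 1]]^T, v_2 = [[-2, 0, 1, 0]]^T, v_3 = [[0, 1, 0, 1]]^T. Check: (A - 6I) v_3 = [[0, 0, 0, 0]]^T = 0.

v_1 = [[0, 0, 0, 1]]^T, v_2 = [[-2, 0, 1, 0]]^T, v_3 = [[0, 1, 0, 1]]^T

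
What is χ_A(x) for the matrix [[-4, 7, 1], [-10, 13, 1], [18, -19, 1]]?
χ_A(x) = (x - 6)(x - 2)^2

xI - A = [[x + 4, -7, -1], [10, x - 13, -1], [-18, 19, x - 1]].

Expanding det(xI - A) along the first row:
det(xI - A) = + (x + 4)·det([[x - 13, -1], [19, x - 1]]) - (-7)·det([[10, -1], [-18, x - 1]]) + (-1)·det([[10, x - 13], [-18, 19]]).

Evaluating gives χ_A(x) = x^3 - 10x^2 + 28x - 24 = (x - 6)(x - 2)^2.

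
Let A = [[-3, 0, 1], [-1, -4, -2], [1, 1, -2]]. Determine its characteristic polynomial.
xI - A = [[x + 3, 0, -1], [1, x + 4, 2], [-1, -1, x + 2]].

Expanding det(xI - A) along the first row:
det(xI - A) = + (x + 3)·det([[x + 4, 2], [-1, x + 2]]) - (0)·det([[1, 2], [-1, x + 2]]) + (-1)·det([[1, x + 4], [-1, -1]]).

Evaluating gives χ_A(x) = x^3 + 9x^2 + 27x + 27 = (x + 3)^3.

χ_A(x) = (x + 3)^3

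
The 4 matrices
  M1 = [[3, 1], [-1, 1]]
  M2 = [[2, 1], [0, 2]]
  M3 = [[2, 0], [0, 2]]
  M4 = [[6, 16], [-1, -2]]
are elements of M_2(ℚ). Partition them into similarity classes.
Characteristic polynomials: χ_{M1} = (x - 2)^2, χ_{M2} = (x - 2)^2, χ_{M3} = (x - 2)^2, χ_{M4} = (x - 2)^2.

{M1, M2, M4}: invariant factors (x - 2)^2.

{M3}: invariant factors x - 2, x - 2.

Matrices are similar if and only if their invariant-factor lists agree; the partition into similarity classes is {M1, M2, M4}, {M3}.

2 classes: {M1, M2, M4}, {M3}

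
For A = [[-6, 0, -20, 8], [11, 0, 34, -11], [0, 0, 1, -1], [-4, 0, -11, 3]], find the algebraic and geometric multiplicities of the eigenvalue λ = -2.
algebraic multiplicity 1, geometric multiplicity 1

The characteristic polynomial is x^3(x + 2), so the factor x + 2 appears with exponent 1: the algebraic multiplicity is 1.

rank(A + 2I) = 3, so the eigenspace has dimension 4 - 3 = 1: the geometric multiplicity is 1.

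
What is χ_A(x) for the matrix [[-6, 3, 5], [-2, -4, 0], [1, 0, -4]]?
χ_A(x) = (x + 4)(x + 5)^2

xI - A = [[x + 6, -3, -5], [2, x + 4, 0], [-1, 0, x + 4]].

Expanding det(xI - A) along the first row:
det(xI - A) = + (x + 6)·det([[x + 4, 0], [0, x + 4]]) - (-3)·det([[2, 0], [-1, x + 4]]) + (-5)·det([[2, x + 4], [-1, 0]]).

Evaluating gives χ_A(x) = x^3 + 14x^2 + 65x + 100 = (x + 4)(x + 5)^2.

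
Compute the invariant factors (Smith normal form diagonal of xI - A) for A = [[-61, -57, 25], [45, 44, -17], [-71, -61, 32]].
The Jordan structure of A has elementary divisors (x - 5)^3. Arranging the block sizes at each eigenvalue in decreasing order and taking row products gives the invariant factors.

Invariant factors (smallest first, each dividing the next): (x - 5)^3.

Check: the last factor (x - 5)^3 is the minimal polynomial, and the product (x - 5)^3 is the characteristic polynomial.

(x - 5)^3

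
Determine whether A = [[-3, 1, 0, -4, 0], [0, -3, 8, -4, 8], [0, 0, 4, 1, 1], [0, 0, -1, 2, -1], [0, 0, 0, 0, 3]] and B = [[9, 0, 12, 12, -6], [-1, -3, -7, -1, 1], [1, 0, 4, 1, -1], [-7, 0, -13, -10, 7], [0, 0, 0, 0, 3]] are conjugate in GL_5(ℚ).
No.

Both have characteristic polynomial (x - 3)^3(x + 3)^2, but the minimal polynomial of A is (x - 3)^2(x + 3)^2 while the minimal polynomial of B is (x - 3)^2(x + 3). The minimal polynomial is a similarity invariant, so A and B are not similar.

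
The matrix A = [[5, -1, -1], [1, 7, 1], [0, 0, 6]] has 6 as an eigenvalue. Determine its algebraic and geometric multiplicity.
algebraic multiplicity 3, geometric multiplicity 2

The characteristic polynomial is (x - 6)^3, so the factor x - 6 appears with exponent 3: the algebraic multiplicity is 3.

rank(A - 6I) = 1, so the eigenspace has dimension 3 - 1 = 2: the geometric multiplicity is 2.

Since 2 < 3, A is not diagonalizable.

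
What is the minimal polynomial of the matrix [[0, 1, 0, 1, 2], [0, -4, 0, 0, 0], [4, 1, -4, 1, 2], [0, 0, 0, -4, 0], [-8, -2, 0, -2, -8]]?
The characteristic polynomial factors as (x + 4)^5. The minimal polynomial is ∏(x - λ)^{k_λ} where k_λ is the size of the largest Jordan block at λ.

For λ = -4: rank(A + 4I) = 1, and the largest Jordan block has size 2 (the smallest k with rank((A + 4I)^k) = rank((A + 4I)^(k+1))).

So m_A(x) = (x + 4)^2.

m_A(x) = (x + 4)^2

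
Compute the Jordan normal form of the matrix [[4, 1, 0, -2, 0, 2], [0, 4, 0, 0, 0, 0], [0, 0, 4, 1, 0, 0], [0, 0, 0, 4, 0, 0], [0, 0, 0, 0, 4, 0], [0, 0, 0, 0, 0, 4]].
The characteristic polynomial is det(xI - A) = (x - 4)^6, so the eigenvalues are 4 (algebraic multiplicity 6).

For λ = 4: rank(A - 4I) = 2, rank((A - 4I)^2) = 0. The eigenspace has dimension 6 - 2 = 4, so there are 4 Jordan blocks; the rank sequence gives block sizes [2, 2, 1, 1].

Assembling the blocks gives the Jordan form J above.

J = [[4, 1, 0, 0, 0, 0], [0, 4, 0, 0, 0, 0], [0, 0, 4, 1, 0, 0], [0, 0, 0, 4, 0, 0], [0, 0, 0, 0, 4, 0], [0, 0, 0, 0, 0, 4]]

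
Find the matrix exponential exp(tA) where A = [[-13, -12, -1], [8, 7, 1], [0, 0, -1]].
e^{tA} = [[-2*e^{-t} + 3*e^{-5*t}, -3*e^{-t} + 3*e^{-5*t}, -t*e^{-t}], [2*e^{-t} - 2*e^{-5*t}, 3*e^{-t} - 2*e^{-5*t}, t*e^{-t}], [0, 0, e^{-t}]]

A has Jordan form J = [[-5, 0, 0], [0, -1, 1], [0, 0, -1]] with A = PJP^{-1}, so e^{tA} = P e^{tJ} P^{-1}.

For a Jordan block J_k(λ), e^{tJ_k(λ)} = e^{λt} · (I + tN + t^2 N^2/2! + ... + t^{k-1} N^{k-1}/(k-1)!) where N is the nilpotent superdiagonal part.

Assembling the blocks and conjugating back gives the entries of e^{tA} as shown above.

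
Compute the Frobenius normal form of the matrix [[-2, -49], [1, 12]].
R = [[0, -25], [1, 10]]

The invariant factors of A (the non-unit diagonal entries of the Smith normal form of xI - A over ℚ[x]) are (x - 5)^2, each dividing the next. The characteristic polynomial is their product, (x - 5)^2.

The rational canonical form is the block-diagonal matrix of companion matrices C(f_i):
R = [[0, -25], [1, 10]].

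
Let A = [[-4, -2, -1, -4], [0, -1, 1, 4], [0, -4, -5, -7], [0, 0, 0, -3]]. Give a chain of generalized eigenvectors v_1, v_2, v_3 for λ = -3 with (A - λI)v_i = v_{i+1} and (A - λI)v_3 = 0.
We seek v_1 ∈ ker((A + 3I)^3) \ ker((A + 3I)^2), then set v_{i+1} = (A + 3I) v_i.

One such chain is v_1 = [[-1, 0, -2, 1]]^T, v_2 = [[-1, 2, -3, 0]]^T, v_3 = [[0, 1, -2, 0]]^T. Check: (A + 3I) v_3 = [[0, 0, 0, 0]]^T = 0.

v_1 = [[-1, 0, -2, 1]]^T, v_2 = [[-1, 2, -3, 0]]^T, v_3 = [[0, 1, -2, 0]]^T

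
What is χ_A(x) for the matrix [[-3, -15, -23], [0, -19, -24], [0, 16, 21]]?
xI - A = [[x + 3, 15, 23], [0, x + 19, 24], [0, -16, x - 21]].

Expanding det(xI - A) along the first row:
det(xI - A) = + (x + 3)·det([[x + 19, 24], [-16, x - 21]]) - (15)·det([[0, 24], [0, x - 21]]) + (23)·det([[0, x + 19], [0, -16]]).

Evaluating gives χ_A(x) = x^3 + x^2 - 21x - 45 = (x - 5)(x + 3)^2.

χ_A(x) = (x - 5)(x + 3)^2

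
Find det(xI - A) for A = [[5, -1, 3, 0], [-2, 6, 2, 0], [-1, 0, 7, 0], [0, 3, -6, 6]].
xI - A = [[x - 5, 1, -3, 0], [2, x - 6, -2, 0], [1, 0, x - 7, 0], [0, -3, 6, x - 6]].

Expanding det(xI - A) along the first row:
det(xI - A) = + (x - 5)·det([[x - 6, -2, 0], [0, x - 7, 0], [-3, 6, x - 6]]) - (1)·det([[2, -2, 0], [1, x - 7, 0], [0, 6, x - 6]]) + (-3)·det([[2, x - 6, 0], [1, 0, 0], [0, -3, x - 6]]) - (0)·det([[2, x - 6, -2], [1, 0, x - 7], [0, -3, 6]]).

Evaluating gives χ_A(x) = x^4 - 24x^3 + 216x^2 - 864x + 1296 = (x - 6)^4.

χ_A(x) = (x - 6)^4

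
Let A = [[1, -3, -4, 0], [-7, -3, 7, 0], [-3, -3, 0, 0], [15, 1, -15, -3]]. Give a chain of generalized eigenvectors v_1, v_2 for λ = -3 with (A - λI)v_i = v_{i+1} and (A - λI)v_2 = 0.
v_1 = [[-1, 1, -1, 0]]^T, v_2 = [[-3, 0, -3, 1]]^T

We seek v_1 ∈ ker((A + 3I)^2) \ ker(A + 3I), then set v_{i+1} = (A + 3I) v_i.

One such chain is v_1 = [[-1, 1, -1, 0]]^T, v_2 = [[-3, 0, -3, 1]]^T. Check: (A + 3I) v_2 = [[0, 0, 0, 0]]^T = 0.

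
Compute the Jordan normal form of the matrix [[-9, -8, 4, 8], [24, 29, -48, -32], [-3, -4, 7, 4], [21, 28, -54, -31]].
J = [[-3, 0, 0, 0], [0, -3, 0, 0], [0, 0, 1, 1], [0, 0, 0, 1]]

The characteristic polynomial is det(xI - A) = (x - 1)^2(x + 3)^2, so the eigenvalues are -3 (algebraic multiplicity 2), 1 (algebraic multiplicity 2).

For λ = -3: rank(A + 3I) = 2. The eigenspace has dimension 4 - 2 = 2, so there are 2 Jordan blocks; the rank sequence gives block sizes [1, 1].

For λ = 1: rank(A - I) = 3, rank((A - I)^2) = 2. The eigenspace has dimension 4 - 3 = 1, so there is 1 Jordan block; the rank sequence gives block sizes [2].

Assembling the blocks gives the Jordan form J above.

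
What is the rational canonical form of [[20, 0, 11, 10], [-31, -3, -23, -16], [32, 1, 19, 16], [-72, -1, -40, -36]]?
The invariant factors of A (the non-unit diagonal entries of the Smith normal form of xI - A over ℚ[x]) are (x - 5)(x + 2)(x^2 + 3x + 1), each dividing the next. The characteristic polynomial is their product, (x - 5)(x + 2)(x^2 + 3x + 1).

The rational canonical form is the block-diagonal matrix of companion matrices C(f_i):
R = [[0, 0, 0, 10], [1, 0, 0, 33], [0, 1, 0, 18], [0, 0, 1, 0]].

Note the characteristic polynomial does not split into linear factors over ℚ, so A has no Jordan form over ℚ; the rational canonical form exists over any field.

R = [[0, 0, 0, 10], [1, 0, 0, 33], [0, 1, 0, 18], [0, 0, 1, 0]]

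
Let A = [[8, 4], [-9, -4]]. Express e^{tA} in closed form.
e^{tA} = [[(6*t + 1)*e^{2*t}, 4*t*e^{2*t}], [-9*t*e^{2*t}, (1 - 6*t)*e^{2*t}]]

A has Jordan form J = [[2, 1], [0, 2]] with A = PJP^{-1}, so e^{tA} = P e^{tJ} P^{-1}.

For a Jordan block J_k(λ), e^{tJ_k(λ)} = e^{λt} · (I + tN + t^2 N^2/2! + ... + t^{k-1} N^{k-1}/(k-1)!) where N is the nilpotent superdiagonal part.

Assembling the blocks and conjugating back gives the entries of e^{tA} as shown above.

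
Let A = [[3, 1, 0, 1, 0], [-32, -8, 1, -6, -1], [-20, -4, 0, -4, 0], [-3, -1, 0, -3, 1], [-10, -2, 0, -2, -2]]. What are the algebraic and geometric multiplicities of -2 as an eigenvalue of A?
algebraic multiplicity 5, geometric multiplicity 2

The characteristic polynomial is (x + 2)^5, so the factor x + 2 appears with exponent 5: the algebraic multiplicity is 5.

rank(A + 2I) = 3, so the eigenspace has dimension 5 - 3 = 2: the geometric multiplicity is 2.

Since 2 < 5, A is not diagonalizable.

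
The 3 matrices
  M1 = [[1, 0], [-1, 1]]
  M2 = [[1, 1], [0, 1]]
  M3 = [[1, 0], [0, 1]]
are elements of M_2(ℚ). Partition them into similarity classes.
Characteristic polynomials: χ_{M1} = (x - 1)^2, χ_{M2} = (x - 1)^2, χ_{M3} = (x - 1)^2.

{M1, M2}: invariant factors (x - 1)^2.

{M3}: invariant factors x - 1, x - 1.

Matrices are similar if and only if their invariant-factor lists agree; the partition into similarity classes is {M1, M2}, {M3}.

2 classes: {M1, M2}, {M3}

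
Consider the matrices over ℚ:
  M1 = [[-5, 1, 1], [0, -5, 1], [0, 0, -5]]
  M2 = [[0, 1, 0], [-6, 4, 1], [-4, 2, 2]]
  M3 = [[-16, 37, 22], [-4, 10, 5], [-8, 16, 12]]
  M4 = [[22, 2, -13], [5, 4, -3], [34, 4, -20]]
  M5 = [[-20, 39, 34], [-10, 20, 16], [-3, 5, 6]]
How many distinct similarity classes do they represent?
Characteristic polynomials: χ_{M1} = (x + 5)^3, χ_{M2} = (x - 2)^3, χ_{M3} = (x - 2)^3, χ_{M4} = (x - 2)^3, χ_{M5} = (x - 2)^3.

{M1}: invariant factors (x + 5)^3.

{M2, M3, M4, M5}: invariant factors (x - 2)^3.

Matrices are similar if and only if their invariant-factor lists agree; the partition into similarity classes is {M1}, {M2, M3, M4, M5}.

2 classes: {M1}, {M2, M3, M4, M5}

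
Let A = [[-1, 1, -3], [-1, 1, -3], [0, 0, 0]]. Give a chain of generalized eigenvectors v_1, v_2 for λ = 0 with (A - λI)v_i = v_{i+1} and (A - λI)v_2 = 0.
v_1 = [[5, 0, -2]]^T, v_2 = [[1, 1, 0]]^T

We seek v_1 ∈ ker(A^2) \ ker(A), then set v_{i+1} = A v_i.

One such chain is v_1 = [[5, 0, -2]]^T, v_2 = [[1, 1, 0]]^T. Check: A v_2 = [[0, 0, 0]]^T = 0.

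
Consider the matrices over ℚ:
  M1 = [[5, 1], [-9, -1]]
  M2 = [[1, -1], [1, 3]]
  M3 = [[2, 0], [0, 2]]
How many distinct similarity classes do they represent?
2 classes: {M1, M2}, {M3}

Characteristic polynomials: χ_{M1} = (x - 2)^2, χ_{M2} = (x - 2)^2, χ_{M3} = (x - 2)^2.

{M1, M2}: invariant factors (x - 2)^2.

{M3}: invariant factors x - 2, x - 2.

Matrices are similar if and only if their invariant-factor lists agree; the partition into similarity classes is {M1, M2}, {M3}.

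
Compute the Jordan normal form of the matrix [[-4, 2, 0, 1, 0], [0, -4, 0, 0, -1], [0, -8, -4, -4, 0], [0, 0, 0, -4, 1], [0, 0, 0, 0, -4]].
J = [[-4, 1, 0, 0, 0], [0, -4, 1, 0, 0], [0, 0, -4, 0, 0], [0, 0, 0, -4, 0], [0, 0, 0, 0, -4]]

The characteristic polynomial is det(xI - A) = (x + 4)^5, so the eigenvalues are -4 (algebraic multiplicity 5).

For λ = -4: rank(A + 4I) = 2, rank((A + 4I)^2) = 1, rank((A + 4I)^3) = 0. The eigenspace has dimension 5 - 2 = 3, so there are 3 Jordan blocks; the rank sequence gives block sizes [3, 1, 1].

Assembling the blocks gives the Jordan form J above.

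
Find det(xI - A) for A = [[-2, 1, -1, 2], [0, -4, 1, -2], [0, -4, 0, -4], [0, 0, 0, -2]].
xI - A = [[x + 2, -1, 1, -2], [0, x + 4, -1, 2], [0, 4, x, 4], [0, 0, 0, x + 2]].

Expanding det(xI - A) along the first row:
det(xI - A) = + (x + 2)·det([[x + 4, -1, 2], [4, x, 4], [0, 0, x + 2]]) - (-1)·det([[0, -1, 2], [0, x, 4], [0, 0, x + 2]]) + (1)·det([[0, x + 4, 2], [0, 4, 4], [0, 0, x + 2]]) - (-2)·det([[0, x + 4, -1], [0, 4, x], [0, 0, 0]]).

Evaluating gives χ_A(x) = x^4 + 8x^3 + 24x^2 + 32x + 16 = (x + 2)^4.

χ_A(x) = (x + 2)^4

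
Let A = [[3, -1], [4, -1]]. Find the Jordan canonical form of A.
J = [[1, 1], [0, 1]]

The characteristic polynomial is det(xI - A) = (x - 1)^2, so the eigenvalues are 1 (algebraic multiplicity 2).

For λ = 1: rank(A - I) = 1, rank((A - I)^2) = 0. The eigenspace has dimension 2 - 1 = 1, so there is 1 Jordan block; the rank sequence gives block sizes [2].

Assembling the blocks gives the Jordan form J above.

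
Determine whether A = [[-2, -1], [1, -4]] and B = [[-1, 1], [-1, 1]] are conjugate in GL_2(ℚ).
No.

trace(A) = -6 but trace(B) = 0. The trace is a similarity invariant, so A and B are not similar.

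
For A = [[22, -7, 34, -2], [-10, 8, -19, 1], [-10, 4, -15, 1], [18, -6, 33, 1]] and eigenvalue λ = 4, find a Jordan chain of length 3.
v_1 = [[0, -1, 0, 3]]^T, v_2 = [[1, -1, -1, -3]]^T, v_3 = [[-3, 2, 2, 0]]^T

We seek v_1 ∈ ker((A - 4I)^3) \ ker((A - 4I)^2), then set v_{i+1} = (A - 4I) v_i.

One such chain is v_1 = [[0, -1, 0, 3]]^T, v_2 = [[1, -1, -1, -3]]^T, v_3 = [[-3, 2, 2, 0]]^T. Check: (A - 4I) v_3 = [[0, 0, 0, 0]]^T = 0.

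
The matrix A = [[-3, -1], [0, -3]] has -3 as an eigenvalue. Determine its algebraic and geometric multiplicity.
algebraic multiplicity 2, geometric multiplicity 1

The characteristic polynomial is (x + 3)^2, so the factor x + 3 appears with exponent 2: the algebraic multiplicity is 2.

rank(A + 3I) = 1, so the eigenspace has dimension 2 - 1 = 1: the geometric multiplicity is 1.

Since 1 < 2, A is not diagonalizable.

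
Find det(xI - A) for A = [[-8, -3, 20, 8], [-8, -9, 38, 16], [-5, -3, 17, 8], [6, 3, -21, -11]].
χ_A(x) = (x + 2)(x + 3)^3

xI - A = [[x + 8, 3, -20, -8], [8, x + 9, -38, -16], [5, 3, x - 17, -8], [-6, -3, 21, x + 11]].

Expanding det(xI - A) along the first row:
det(xI - A) = + (x + 8)·det([[x + 9, -38, -16], [3, x - 17, -8], [-3, 21, x + 11]]) - (3)·det([[8, -38, -16], [5, x - 17, -8], [-6, 21, x + 11]]) + (-20)·det([[8, x + 9, -16], [5, 3, -8], [-6, -3, x + 11]]) - (-8)·det([[8, x + 9, -38], [5, 3, x - 17], [-6, -3, 21]]).

Evaluating gives χ_A(x) = x^4 + 11x^3 + 45x^2 + 81x + 54 = (x + 2)(x + 3)^3.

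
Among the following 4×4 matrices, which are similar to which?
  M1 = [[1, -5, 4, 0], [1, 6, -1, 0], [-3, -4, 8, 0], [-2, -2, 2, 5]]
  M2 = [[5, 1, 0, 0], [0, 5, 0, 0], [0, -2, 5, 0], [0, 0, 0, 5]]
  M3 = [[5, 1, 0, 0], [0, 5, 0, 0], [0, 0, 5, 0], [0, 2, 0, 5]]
2 classes: {M1}, {M2, M3}

Characteristic polynomials: χ_{M1} = (x - 5)^4, χ_{M2} = (x - 5)^4, χ_{M3} = (x - 5)^4.

{M1}: invariant factors x - 5, (x - 5)^3.

{M2, M3}: invariant factors x - 5, x - 5, (x - 5)^2.

Matrices are similar if and only if their invariant-factor lists agree; the partition into similarity classes is {M1}, {M2, M3}.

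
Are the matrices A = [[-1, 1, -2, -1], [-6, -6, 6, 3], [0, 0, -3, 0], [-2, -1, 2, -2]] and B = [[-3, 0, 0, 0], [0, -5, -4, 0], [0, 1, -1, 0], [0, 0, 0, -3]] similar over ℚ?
Yes.

Two matrices over a field are similar if and only if they have the same invariant factors.

Both A and B have characteristic polynomial (x + 3)^4 and minimal polynomial (x + 3)^2. Computing further, both have invariant factors x + 3, x + 3, (x + 3)^2. Hence A and B are similar.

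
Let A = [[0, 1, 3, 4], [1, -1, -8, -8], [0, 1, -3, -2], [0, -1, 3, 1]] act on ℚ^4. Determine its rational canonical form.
The invariant factors of A (the non-unit diagonal entries of the Smith normal form of xI - A over ℚ[x]) are (x + 3)(x^3 + 4x - 2), each dividing the next. The characteristic polynomial is their product, (x + 3)(x^3 + 4x - 2).

The rational canonical form is the block-diagonal matrix of companion matrices C(f_i):
R = [[0, 0, 0, 6], [1, 0, 0, -10], [0, 1, 0, -4], [0, 0, 1, -3]].

Note the characteristic polynomial does not split into linear factors over ℚ, so A has no Jordan form over ℚ; the rational canonical form exists over any field.

R = [[0, 0, 0, 6], [1, 0, 0, -10], [0, 1, 0, -4], [0, 0, 1, -3]]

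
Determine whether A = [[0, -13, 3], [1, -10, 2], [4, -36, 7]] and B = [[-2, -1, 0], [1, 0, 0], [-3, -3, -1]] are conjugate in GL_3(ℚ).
No.

Both have characteristic polynomial (x + 1)^3, but the minimal polynomial of A is (x + 1)^3 while the minimal polynomial of B is (x + 1)^2. The minimal polynomial is a similarity invariant, so A and B are not similar.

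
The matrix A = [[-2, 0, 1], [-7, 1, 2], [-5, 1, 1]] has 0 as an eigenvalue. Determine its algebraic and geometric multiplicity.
algebraic multiplicity 3, geometric multiplicity 1

The characteristic polynomial is x^3, so the factor x appears with exponent 3: the algebraic multiplicity is 3.

rank(A) = 2, so the eigenspace has dimension 3 - 2 = 1: the geometric multiplicity is 1.

Since 1 < 3, A is not diagonalizable.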